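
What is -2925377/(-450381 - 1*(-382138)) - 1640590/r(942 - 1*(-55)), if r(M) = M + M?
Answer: -7580398688/9719753 ≈ -779.90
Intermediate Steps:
r(M) = 2*M
-2925377/(-450381 - 1*(-382138)) - 1640590/r(942 - 1*(-55)) = -2925377/(-450381 - 1*(-382138)) - 1640590*1/(2*(942 - 1*(-55))) = -2925377/(-450381 + 382138) - 1640590*1/(2*(942 + 55)) = -2925377/(-68243) - 1640590/(2*997) = -2925377*(-1/68243) - 1640590/1994 = 417911/9749 - 1640590*1/1994 = 417911/9749 - 820295/997 = -7580398688/9719753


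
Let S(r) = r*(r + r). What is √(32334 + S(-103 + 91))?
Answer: √32622 ≈ 180.62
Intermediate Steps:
S(r) = 2*r² (S(r) = r*(2*r) = 2*r²)
√(32334 + S(-103 + 91)) = √(32334 + 2*(-103 + 91)²) = √(32334 + 2*(-12)²) = √(32334 + 2*144) = √(32334 + 288) = √32622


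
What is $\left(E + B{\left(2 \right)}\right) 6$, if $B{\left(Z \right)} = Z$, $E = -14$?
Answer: $-72$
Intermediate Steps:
$\left(E + B{\left(2 \right)}\right) 6 = \left(-14 + 2\right) 6 = \left(-12\right) 6 = -72$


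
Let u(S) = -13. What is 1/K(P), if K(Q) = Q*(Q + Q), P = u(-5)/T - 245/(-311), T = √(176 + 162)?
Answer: 193442/(490 - 311*√2)² ≈ 76.824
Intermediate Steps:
T = 13*√2 (T = √338 = 13*√2 ≈ 18.385)
P = 245/311 - √2/2 (P = -13*√2/26 - 245/(-311) = -√2/2 - 245*(-1/311) = -√2/2 + 245/311 = 245/311 - √2/2 ≈ 0.080675)
K(Q) = 2*Q² (K(Q) = Q*(2*Q) = 2*Q²)
1/K(P) = 1/(2*(245/311 - √2/2)²)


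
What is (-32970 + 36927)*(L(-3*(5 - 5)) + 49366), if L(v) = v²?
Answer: 195341262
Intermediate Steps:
(-32970 + 36927)*(L(-3*(5 - 5)) + 49366) = (-32970 + 36927)*((-3*(5 - 5))² + 49366) = 3957*((-3*0)² + 49366) = 3957*(0² + 49366) = 3957*(0 + 49366) = 3957*49366 = 195341262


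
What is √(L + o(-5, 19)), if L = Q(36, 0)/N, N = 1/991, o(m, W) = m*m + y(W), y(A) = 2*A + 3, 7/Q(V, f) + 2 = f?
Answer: I*√13610/2 ≈ 58.331*I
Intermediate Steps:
Q(V, f) = 7/(-2 + f)
y(A) = 3 + 2*A
o(m, W) = 3 + m² + 2*W (o(m, W) = m*m + (3 + 2*W) = m² + (3 + 2*W) = 3 + m² + 2*W)
N = 1/991 ≈ 0.0010091
L = -6937/2 (L = (7/(-2 + 0))/(1/991) = (7/(-2))*991 = (7*(-½))*991 = -7/2*991 = -6937/2 ≈ -3468.5)
√(L + o(-5, 19)) = √(-6937/2 + (3 + (-5)² + 2*19)) = √(-6937/2 + (3 + 25 + 38)) = √(-6937/2 + 66) = √(-6805/2) = I*√13610/2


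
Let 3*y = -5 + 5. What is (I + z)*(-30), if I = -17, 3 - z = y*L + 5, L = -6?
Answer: 570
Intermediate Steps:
y = 0 (y = (-5 + 5)/3 = (⅓)*0 = 0)
z = -2 (z = 3 - (0*(-6) + 5) = 3 - (0 + 5) = 3 - 1*5 = 3 - 5 = -2)
(I + z)*(-30) = (-17 - 2)*(-30) = -19*(-30) = 570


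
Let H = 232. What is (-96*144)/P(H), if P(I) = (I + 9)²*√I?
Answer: -3456*√58/1684349 ≈ -0.015626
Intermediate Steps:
P(I) = √I*(9 + I)² (P(I) = (9 + I)²*√I = √I*(9 + I)²)
(-96*144)/P(H) = (-96*144)/((√232*(9 + 232)²)) = -13824*√58/6737396 = -3456*√58/1684349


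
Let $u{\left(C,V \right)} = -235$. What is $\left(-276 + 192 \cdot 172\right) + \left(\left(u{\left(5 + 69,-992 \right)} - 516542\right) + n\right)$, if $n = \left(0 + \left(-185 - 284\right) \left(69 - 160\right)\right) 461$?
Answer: $19190990$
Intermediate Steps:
$n = 19675019$ ($n = \left(0 - -42679\right) 461 = \left(0 + 42679\right) 461 = 42679 \cdot 461 = 19675019$)
$\left(-276 + 192 \cdot 172\right) + \left(\left(u{\left(5 + 69,-992 \right)} - 516542\right) + n\right) = \left(-276 + 192 \cdot 172\right) + \left(\left(-235 - 516542\right) + 19675019\right) = \left(-276 + 33024\right) + \left(-516777 + 19675019\right) = 32748 + 19158242 = 19190990$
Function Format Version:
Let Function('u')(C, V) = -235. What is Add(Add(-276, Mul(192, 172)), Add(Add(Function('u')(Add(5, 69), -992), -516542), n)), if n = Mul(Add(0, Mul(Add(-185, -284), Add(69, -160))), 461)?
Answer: 19190990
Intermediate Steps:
n = 19675019 (n = Mul(Add(0, Mul(-469, -91)), 461) = Mul(Add(0, 42679), 461) = Mul(42679, 461) = 19675019)
Add(Add(-276, Mul(192, 172)), Add(Add(Function('u')(Add(5, 69), -992), -516542), n)) = Add(Add(-276, Mul(192, 172)), Add(Add(-235, -516542), 19675019)) = Add(Add(-276, 33024), Add(-516777, 19675019)) = Add(32748, 19158242) = 19190990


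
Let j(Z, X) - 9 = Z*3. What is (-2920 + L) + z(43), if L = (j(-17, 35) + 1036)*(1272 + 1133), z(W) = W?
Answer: 2387693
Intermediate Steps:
j(Z, X) = 9 + 3*Z (j(Z, X) = 9 + Z*3 = 9 + 3*Z)
L = 2390570 (L = ((9 + 3*(-17)) + 1036)*(1272 + 1133) = ((9 - 51) + 1036)*2405 = (-42 + 1036)*2405 = 994*2405 = 2390570)
(-2920 + L) + z(43) = (-2920 + 2390570) + 43 = 2387650 + 43 = 2387693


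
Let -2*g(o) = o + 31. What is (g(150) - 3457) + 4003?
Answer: 911/2 ≈ 455.50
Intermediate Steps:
g(o) = -31/2 - o/2 (g(o) = -(o + 31)/2 = -(31 + o)/2 = -31/2 - o/2)
(g(150) - 3457) + 4003 = ((-31/2 - ½*150) - 3457) + 4003 = ((-31/2 - 75) - 3457) + 4003 = (-181/2 - 3457) + 4003 = -7095/2 + 4003 = 911/2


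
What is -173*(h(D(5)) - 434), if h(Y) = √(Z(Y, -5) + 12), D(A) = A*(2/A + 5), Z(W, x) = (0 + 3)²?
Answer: 75082 - 173*√21 ≈ 74289.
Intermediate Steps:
Z(W, x) = 9 (Z(W, x) = 3² = 9)
D(A) = A*(5 + 2/A)
h(Y) = √21 (h(Y) = √(9 + 12) = √21)
-173*(h(D(5)) - 434) = -173*(√21 - 434) = -173*(-434 + √21) = 75082 - 173*√21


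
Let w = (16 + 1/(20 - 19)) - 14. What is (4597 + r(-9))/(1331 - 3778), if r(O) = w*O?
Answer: -4570/2447 ≈ -1.8676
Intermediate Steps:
w = 3 (w = (16 + 1/1) - 14 = (16 + 1) - 14 = 17 - 14 = 3)
r(O) = 3*O
(4597 + r(-9))/(1331 - 3778) = (4597 + 3*(-9))/(1331 - 3778) = (4597 - 27)/(-2447) = 4570*(-1/2447) = -4570/2447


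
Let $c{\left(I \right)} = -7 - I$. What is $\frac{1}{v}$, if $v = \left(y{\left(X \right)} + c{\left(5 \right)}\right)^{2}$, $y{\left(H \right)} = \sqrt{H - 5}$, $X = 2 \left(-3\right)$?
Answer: $\frac{1}{\left(12 - i \sqrt{11}\right)^{2}} \approx 0.0055359 + 0.0033132 i$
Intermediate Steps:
$X = -6$
$y{\left(H \right)} = \sqrt{-5 + H}$
$v = \left(-12 + i \sqrt{11}\right)^{2}$ ($v = \left(\sqrt{-5 - 6} - 12\right)^{2} = \left(\sqrt{-11} - 12\right)^{2} = \left(i \sqrt{11} - 12\right)^{2} = \left(-12 + i \sqrt{11}\right)^{2} \approx 133.0 - 79.599 i$)
$\frac{1}{v} = \frac{1}{\left(12 - i \sqrt{11}\right)^{2}}$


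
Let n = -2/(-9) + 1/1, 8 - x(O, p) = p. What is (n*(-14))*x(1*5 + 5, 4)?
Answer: -616/9 ≈ -68.444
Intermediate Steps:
x(O, p) = 8 - p
n = 11/9 (n = -2*(-1/9) + 1*1 = 2/9 + 1 = 11/9 ≈ 1.2222)
(n*(-14))*x(1*5 + 5, 4) = ((11/9)*(-14))*(8 - 1*4) = -154*(8 - 4)/9 = -154/9*4 = -616/9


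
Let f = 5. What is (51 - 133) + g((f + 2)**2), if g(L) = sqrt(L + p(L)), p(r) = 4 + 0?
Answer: -82 + sqrt(53) ≈ -74.720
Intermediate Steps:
p(r) = 4
g(L) = sqrt(4 + L) (g(L) = sqrt(L + 4) = sqrt(4 + L))
(51 - 133) + g((f + 2)**2) = (51 - 133) + sqrt(4 + (5 + 2)**2) = -82 + sqrt(4 + 7**2) = -82 + sqrt(4 + 49) = -82 + sqrt(53)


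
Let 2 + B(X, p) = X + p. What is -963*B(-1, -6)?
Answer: 8667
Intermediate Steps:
B(X, p) = -2 + X + p (B(X, p) = -2 + (X + p) = -2 + X + p)
-963*B(-1, -6) = -963*(-2 - 1 - 6) = -963*(-9) = 8667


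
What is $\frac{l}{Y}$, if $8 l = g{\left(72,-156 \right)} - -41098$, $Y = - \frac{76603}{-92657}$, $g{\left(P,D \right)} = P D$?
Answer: $\frac{1383646981}{306412} \approx 4515.6$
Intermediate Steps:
$g{\left(P,D \right)} = D P$
$Y = \frac{76603}{92657}$ ($Y = \left(-76603\right) \left(- \frac{1}{92657}\right) = \frac{76603}{92657} \approx 0.82674$)
$l = \frac{14933}{4}$ ($l = \frac{\left(-156\right) 72 - -41098}{8} = \frac{-11232 + 41098}{8} = \frac{1}{8} \cdot 29866 = \frac{14933}{4} \approx 3733.3$)
$\frac{l}{Y} = \frac{14933}{4 \cdot \frac{76603}{92657}} = \frac{14933}{4} \cdot \frac{92657}{76603} = \frac{1383646981}{306412}$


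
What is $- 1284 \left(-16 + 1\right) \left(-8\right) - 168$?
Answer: $-154248$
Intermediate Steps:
$- 1284 \left(-16 + 1\right) \left(-8\right) - 168 = - 1284 \left(\left(-15\right) \left(-8\right)\right) - 168 = \left(-1284\right) 120 - 168 = -154080 - 168 = -154248$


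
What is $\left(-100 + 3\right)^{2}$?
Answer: $9409$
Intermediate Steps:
$\left(-100 + 3\right)^{2} = \left(-97\right)^{2} = 9409$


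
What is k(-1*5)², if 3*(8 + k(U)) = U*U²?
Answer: 22201/9 ≈ 2466.8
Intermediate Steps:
k(U) = -8 + U³/3 (k(U) = -8 + (U*U²)/3 = -8 + U³/3)
k(-1*5)² = (-8 + (-1*5)³/3)² = (-8 + (⅓)*(-5)³)² = (-8 + (⅓)*(-125))² = (-8 - 125/3)² = (-149/3)² = 22201/9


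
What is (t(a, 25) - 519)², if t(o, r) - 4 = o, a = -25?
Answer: 291600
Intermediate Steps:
t(o, r) = 4 + o
(t(a, 25) - 519)² = ((4 - 25) - 519)² = (-21 - 519)² = (-540)² = 291600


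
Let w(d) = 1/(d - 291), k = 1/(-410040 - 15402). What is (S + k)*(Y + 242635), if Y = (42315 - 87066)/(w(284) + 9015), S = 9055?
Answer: 58983463066212257947/26847091968 ≈ 2.1970e+9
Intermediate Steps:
k = -1/425442 (k = 1/(-425442) = -1/425442 ≈ -2.3505e-6)
w(d) = 1/(-291 + d)
Y = -313257/63104 (Y = (42315 - 87066)/(1/(-291 + 284) + 9015) = -44751/(1/(-7) + 9015) = -44751/(-⅐ + 9015) = -44751/63104/7 = -44751*7/63104 = -313257/63104 ≈ -4.9641)
(S + k)*(Y + 242635) = (9055 - 1/425442)*(-313257/63104 + 242635) = (3852377309/425442)*(15310925783/63104) = 58983463066212257947/26847091968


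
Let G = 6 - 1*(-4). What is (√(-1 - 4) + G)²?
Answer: (10 + I*√5)² ≈ 95.0 + 44.721*I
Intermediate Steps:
G = 10 (G = 6 + 4 = 10)
(√(-1 - 4) + G)² = (√(-1 - 4) + 10)² = (√(-5) + 10)² = (I*√5 + 10)² = (10 + I*√5)²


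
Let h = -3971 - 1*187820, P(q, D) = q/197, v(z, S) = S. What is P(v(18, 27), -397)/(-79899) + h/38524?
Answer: -1006270378207/202123909324 ≈ -4.9785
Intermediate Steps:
P(q, D) = q/197 (P(q, D) = q*(1/197) = q/197)
h = -191791 (h = -3971 - 187820 = -191791)
P(v(18, 27), -397)/(-79899) + h/38524 = ((1/197)*27)/(-79899) - 191791/38524 = (27/197)*(-1/79899) - 191791*1/38524 = -9/5246701 - 191791/38524 = -1006270378207/202123909324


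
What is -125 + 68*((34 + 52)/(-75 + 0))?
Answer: -15223/75 ≈ -202.97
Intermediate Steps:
-125 + 68*((34 + 52)/(-75 + 0)) = -125 + 68*(86/(-75)) = -125 + 68*(86*(-1/75)) = -125 + 68*(-86/75) = -125 - 5848/75 = -15223/75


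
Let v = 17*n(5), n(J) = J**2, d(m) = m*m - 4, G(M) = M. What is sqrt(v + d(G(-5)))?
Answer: sqrt(446) ≈ 21.119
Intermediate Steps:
d(m) = -4 + m**2 (d(m) = m**2 - 4 = -4 + m**2)
v = 425 (v = 17*5**2 = 17*25 = 425)
sqrt(v + d(G(-5))) = sqrt(425 + (-4 + (-5)**2)) = sqrt(425 + (-4 + 25)) = sqrt(425 + 21) = sqrt(446)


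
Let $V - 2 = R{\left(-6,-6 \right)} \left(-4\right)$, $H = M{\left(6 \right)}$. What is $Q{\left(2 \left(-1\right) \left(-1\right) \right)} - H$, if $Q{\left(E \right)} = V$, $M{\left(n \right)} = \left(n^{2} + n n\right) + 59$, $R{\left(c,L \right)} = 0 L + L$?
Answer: $-105$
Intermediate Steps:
$R{\left(c,L \right)} = L$ ($R{\left(c,L \right)} = 0 + L = L$)
$M{\left(n \right)} = 59 + 2 n^{2}$ ($M{\left(n \right)} = \left(n^{2} + n^{2}\right) + 59 = 2 n^{2} + 59 = 59 + 2 n^{2}$)
$H = 131$ ($H = 59 + 2 \cdot 6^{2} = 59 + 2 \cdot 36 = 59 + 72 = 131$)
$V = 26$ ($V = 2 - -24 = 2 + 24 = 26$)
$Q{\left(E \right)} = 26$
$Q{\left(2 \left(-1\right) \left(-1\right) \right)} - H = 26 - 131 = -105$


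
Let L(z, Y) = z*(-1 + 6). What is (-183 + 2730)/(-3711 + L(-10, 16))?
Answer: -2547/3761 ≈ -0.67721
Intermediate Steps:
L(z, Y) = 5*z (L(z, Y) = z*5 = 5*z)
(-183 + 2730)/(-3711 + L(-10, 16)) = (-183 + 2730)/(-3711 + 5*(-10)) = 2547/(-3711 - 50) = 2547/(-3761) = 2547*(-1/3761) = -2547/3761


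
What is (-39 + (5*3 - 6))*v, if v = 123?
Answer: -3690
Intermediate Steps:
(-39 + (5*3 - 6))*v = (-39 + (5*3 - 6))*123 = (-39 + (15 - 6))*123 = (-39 + 9)*123 = -30*123 = -3690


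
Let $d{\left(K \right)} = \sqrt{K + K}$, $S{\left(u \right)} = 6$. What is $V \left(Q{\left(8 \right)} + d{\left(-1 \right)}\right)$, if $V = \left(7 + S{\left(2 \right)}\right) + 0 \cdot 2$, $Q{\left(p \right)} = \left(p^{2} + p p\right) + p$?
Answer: $1768 + 13 i \sqrt{2} \approx 1768.0 + 18.385 i$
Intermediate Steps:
$Q{\left(p \right)} = p + 2 p^{2}$ ($Q{\left(p \right)} = \left(p^{2} + p^{2}\right) + p = 2 p^{2} + p = p + 2 p^{2}$)
$d{\left(K \right)} = \sqrt{2} \sqrt{K}$ ($d{\left(K \right)} = \sqrt{2 K} = \sqrt{2} \sqrt{K}$)
$V = 13$ ($V = \left(7 + 6\right) + 0 \cdot 2 = 13 + 0 = 13$)
$V \left(Q{\left(8 \right)} + d{\left(-1 \right)}\right) = 13 \left(8 \left(1 + 2 \cdot 8\right) + \sqrt{2} \sqrt{-1}\right) = 13 \left(8 \left(1 + 16\right) + \sqrt{2} i\right) = 13 \left(8 \cdot 17 + i \sqrt{2}\right) = 13 \left(136 + i \sqrt{2}\right) = 1768 + 13 i \sqrt{2}$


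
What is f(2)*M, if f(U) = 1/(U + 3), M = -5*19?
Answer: -19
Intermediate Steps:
M = -95
f(U) = 1/(3 + U)
f(2)*M = -95/(3 + 2) = -95/5 = (1/5)*(-95) = -19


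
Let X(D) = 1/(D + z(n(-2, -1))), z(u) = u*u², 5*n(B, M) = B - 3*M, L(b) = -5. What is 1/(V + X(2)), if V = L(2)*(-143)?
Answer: 251/179590 ≈ 0.0013976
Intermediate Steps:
n(B, M) = -3*M/5 + B/5 (n(B, M) = (B - 3*M)/5 = -3*M/5 + B/5)
z(u) = u³
V = 715 (V = -5*(-143) = 715)
X(D) = 1/(1/125 + D) (X(D) = 1/(D + (-⅗*(-1) + (⅕)*(-2))³) = 1/(D + (⅗ - ⅖)³) = 1/(D + (⅕)³) = 1/(D + 1/125) = 1/(1/125 + D))
1/(V + X(2)) = 1/(715 + 125/(1 + 125*2)) = 1/(715 + 125/(1 + 250)) = 1/(715 + 125/251) = 1/(179590/251) = 251/179590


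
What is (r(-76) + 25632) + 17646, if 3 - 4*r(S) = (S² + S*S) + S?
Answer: 161639/4 ≈ 40410.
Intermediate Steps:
r(S) = ¾ - S²/2 - S/4 (r(S) = ¾ - ((S² + S*S) + S)/4 = ¾ - ((S² + S²) + S)/4 = ¾ - (2*S² + S)/4 = ¾ - (S + 2*S²)/4 = ¾ + (-S²/2 - S/4) = ¾ - S²/2 - S/4)
(r(-76) + 25632) + 17646 = ((¾ - ½*(-76)² - ¼*(-76)) + 25632) + 17646 = ((¾ - ½*5776 + 19) + 25632) + 17646 = ((¾ - 2888 + 19) + 25632) + 17646 = (-11473/4 + 25632) + 17646 = 91055/4 + 17646 = 161639/4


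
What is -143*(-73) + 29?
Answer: 10468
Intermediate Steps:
-143*(-73) + 29 = 10439 + 29 = 10468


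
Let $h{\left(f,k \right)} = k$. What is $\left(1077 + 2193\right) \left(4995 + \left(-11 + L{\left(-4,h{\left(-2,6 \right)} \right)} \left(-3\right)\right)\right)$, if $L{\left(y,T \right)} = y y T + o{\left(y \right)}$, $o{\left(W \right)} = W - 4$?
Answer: $15434400$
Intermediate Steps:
$o{\left(W \right)} = -4 + W$ ($o{\left(W \right)} = W - 4 = -4 + W$)
$L{\left(y,T \right)} = -4 + y + T y^{2}$ ($L{\left(y,T \right)} = y y T + \left(-4 + y\right) = y^{2} T + \left(-4 + y\right) = T y^{2} + \left(-4 + y\right) = -4 + y + T y^{2}$)
$\left(1077 + 2193\right) \left(4995 + \left(-11 + L{\left(-4,h{\left(-2,6 \right)} \right)} \left(-3\right)\right)\right) = \left(1077 + 2193\right) \left(4995 + \left(-11 + \left(-4 - 4 + 6 \left(-4\right)^{2}\right) \left(-3\right)\right)\right) = 3270 \left(4995 + \left(-11 + \left(-4 - 4 + 6 \cdot 16\right) \left(-3\right)\right)\right) = 3270 \left(4995 + \left(-11 + \left(-4 - 4 + 96\right) \left(-3\right)\right)\right) = 3270 \left(4995 + \left(-11 + 88 \left(-3\right)\right)\right) = 3270 \left(4995 - 275\right) = 3270 \cdot 4720 = 15434400$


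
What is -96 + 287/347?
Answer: -33025/347 ≈ -95.173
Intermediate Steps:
-96 + 287/347 = -33025/347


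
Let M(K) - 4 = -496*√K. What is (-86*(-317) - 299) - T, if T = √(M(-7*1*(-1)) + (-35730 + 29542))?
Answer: 26963 - 2*√(-1546 - 124*√7) ≈ 26963.0 - 86.581*I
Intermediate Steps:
M(K) = 4 - 496*√K
T = √(-6184 - 496*√7) (T = √((4 - 496*√7) + (-35730 + 29542)) = √((4 - 496*√7) - 6188) = √(-6184 - 496*√7) ≈ 86.581*I)
(-86*(-317) - 299) - T = (-86*(-317) - 299) - 2*√(-1546 - 124*√7) = (27262 - 299) - 2*√(-1546 - 124*√7) = 26963 - 2*√(-1546 - 124*√7)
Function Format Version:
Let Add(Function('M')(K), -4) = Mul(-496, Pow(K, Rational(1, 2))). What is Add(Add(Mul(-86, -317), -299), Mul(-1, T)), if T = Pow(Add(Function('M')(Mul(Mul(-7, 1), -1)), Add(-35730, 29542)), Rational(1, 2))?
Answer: Add(26963, Mul(-2, Pow(Add(-1546, Mul(-124, Pow(7, Rational(1, 2)))), Rational(1, 2)))) ≈ Add(26963., Mul(-86.581, I))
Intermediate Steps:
Function('M')(K) = Add(4, Mul(-496, Pow(K, Rational(1, 2))))
T = Pow(Add(-6184, Mul(-496, Pow(7, Rational(1, 2)))), Rational(1, 2)) (T = Pow(Add(Add(4, Mul(-496, Pow(Mul(Mul(-7, 1), -1), Rational(1, 2)))), Add(-35730, 29542)), Rational(1, 2)) = Pow(Add(Add(4, Mul(-496, Pow(Mul(-7, -1), Rational(1, 2)))), -6188), Rational(1, 2)) = Pow(Add(Add(4, Mul(-496, Pow(7, Rational(1, 2)))), -6188), Rational(1, 2)) = Pow(Add(-6184, Mul(-496, Pow(7, Rational(1, 2)))), Rational(1, 2)) ≈ Mul(86.581, I))
Add(Add(Mul(-86, -317), -299), Mul(-1, T)) = Add(Add(Mul(-86, -317), -299), Mul(-1, Mul(2, Pow(Add(-1546, Mul(-124, Pow(7, Rational(1, 2)))), Rational(1, 2))))) = Add(Add(27262, -299), Mul(-2, Pow(Add(-1546, Mul(-124, Pow(7, Rational(1, 2)))), Rational(1, 2)))) = Add(26963, Mul(-2, Pow(Add(-1546, Mul(-124, Pow(7, Rational(1, 2)))), Rational(1, 2))))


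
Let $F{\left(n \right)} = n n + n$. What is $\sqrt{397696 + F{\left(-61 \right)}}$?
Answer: $2 \sqrt{100339} \approx 633.53$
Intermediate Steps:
$F{\left(n \right)} = n + n^{2}$ ($F{\left(n \right)} = n^{2} + n = n + n^{2}$)
$\sqrt{397696 + F{\left(-61 \right)}} = \sqrt{397696 - 61 \left(1 - 61\right)} = \sqrt{397696 - -3660} = \sqrt{397696 + 3660} = \sqrt{401356} = 2 \sqrt{100339}$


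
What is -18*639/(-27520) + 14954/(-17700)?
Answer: -5198717/12177600 ≈ -0.42691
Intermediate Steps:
-18*639/(-27520) + 14954/(-17700) = -11502*(-1/27520) + 14954*(-1/17700) = 5751/13760 - 7477/8850 = -5198717/12177600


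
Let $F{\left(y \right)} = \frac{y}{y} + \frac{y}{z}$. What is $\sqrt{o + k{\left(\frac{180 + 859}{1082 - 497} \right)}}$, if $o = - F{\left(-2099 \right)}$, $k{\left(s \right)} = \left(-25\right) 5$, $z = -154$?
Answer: $\frac{i \sqrt{3311462}}{154} \approx 11.817 i$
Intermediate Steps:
$F{\left(y \right)} = 1 - \frac{y}{154}$ ($F{\left(y \right)} = \frac{y}{y} + \frac{y}{-154} = 1 + y \left(- \frac{1}{154}\right) = 1 - \frac{y}{154}$)
$k{\left(s \right)} = -125$
$o = - \frac{2253}{154}$ ($o = - (1 - - \frac{2099}{154}) = - (1 + \frac{2099}{154}) = \left(-1\right) \frac{2253}{154} = - \frac{2253}{154} \approx -14.63$)
$\sqrt{o + k{\left(\frac{180 + 859}{1082 - 497} \right)}} = \sqrt{- \frac{2253}{154} - 125} = \sqrt{- \frac{21503}{154}} = \frac{i \sqrt{3311462}}{154}$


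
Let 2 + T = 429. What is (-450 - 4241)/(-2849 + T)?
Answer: 4691/2422 ≈ 1.9368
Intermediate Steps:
T = 427 (T = -2 + 429 = 427)
(-450 - 4241)/(-2849 + T) = (-450 - 4241)/(-2849 + 427) = -4691/(-2422) = -4691*(-1/2422) = 4691/2422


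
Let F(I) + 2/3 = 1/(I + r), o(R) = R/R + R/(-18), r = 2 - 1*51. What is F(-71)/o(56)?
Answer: 243/760 ≈ 0.31974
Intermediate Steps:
r = -49 (r = 2 - 51 = -49)
o(R) = 1 - R/18 (o(R) = 1 + R*(-1/18) = 1 - R/18)
F(I) = -⅔ + 1/(-49 + I) (F(I) = -⅔ + 1/(I - 49) = -⅔ + 1/(-49 + I))
F(-71)/o(56) = ((101 - 2*(-71))/(3*(-49 - 71)))/(1 - 1/18*56) = ((⅓)*(101 + 142)/(-120))/(1 - 28/9) = ((⅓)*(-1/120)*243)/(-19/9) = -27/40*(-9/19) = 243/760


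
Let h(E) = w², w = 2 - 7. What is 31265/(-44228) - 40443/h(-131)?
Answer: -1789494629/1105700 ≈ -1618.4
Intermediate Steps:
w = -5
h(E) = 25 (h(E) = (-5)² = 25)
31265/(-44228) - 40443/h(-131) = 31265/(-44228) - 40443/25 = 31265*(-1/44228) - 40443*1/25 = -31265/44228 - 40443/25 = -1789494629/1105700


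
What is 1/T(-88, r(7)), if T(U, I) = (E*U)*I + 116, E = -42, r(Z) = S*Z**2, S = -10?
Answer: -1/1810924 ≈ -5.5220e-7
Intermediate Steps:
r(Z) = -10*Z**2
T(U, I) = 116 - 42*I*U (T(U, I) = (-42*U)*I + 116 = -42*I*U + 116 = 116 - 42*I*U)
1/T(-88, r(7)) = 1/(116 - 42*(-10*7**2)*(-88)) = 1/(116 - 42*(-10*49)*(-88)) = 1/(116 - 42*(-490)*(-88)) = 1/(116 - 1811040) = 1/(-1810924) = -1/1810924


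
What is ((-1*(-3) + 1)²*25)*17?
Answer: 6800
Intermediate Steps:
((-1*(-3) + 1)²*25)*17 = ((3 + 1)²*25)*17 = (4²*25)*17 = (16*25)*17 = 400*17 = 6800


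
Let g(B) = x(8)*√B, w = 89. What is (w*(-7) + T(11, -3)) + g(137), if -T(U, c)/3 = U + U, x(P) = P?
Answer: -689 + 8*√137 ≈ -595.36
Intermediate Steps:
T(U, c) = -6*U (T(U, c) = -3*(U + U) = -6*U)
g(B) = 8*√B
(w*(-7) + T(11, -3)) + g(137) = (89*(-7) - 6*11) + 8*√137 = (-623 - 66) + 8*√137 = -689 + 8*√137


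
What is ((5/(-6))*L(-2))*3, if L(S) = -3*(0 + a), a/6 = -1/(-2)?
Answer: 45/2 ≈ 22.500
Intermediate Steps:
a = 3 (a = 6*(-1/(-2)) = 6*(-1*(-½)) = 6*(½) = 3)
L(S) = -9 (L(S) = -3*(0 + 3) = -3*3 = -9)
((5/(-6))*L(-2))*3 = ((5/(-6))*(-9))*3 = ((5*(-⅙))*(-9))*3 = -⅚*(-9)*3 = (15/2)*3 = 45/2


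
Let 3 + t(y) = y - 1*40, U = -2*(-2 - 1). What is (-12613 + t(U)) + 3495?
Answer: -9155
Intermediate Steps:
U = 6 (U = -2*(-3) = 6)
t(y) = -43 + y (t(y) = -3 + (y - 1*40) = -3 + (y - 40) = -3 + (-40 + y) = -43 + y)
(-12613 + t(U)) + 3495 = (-12613 + (-43 + 6)) + 3495 = (-12613 - 37) + 3495 = -12650 + 3495 = -9155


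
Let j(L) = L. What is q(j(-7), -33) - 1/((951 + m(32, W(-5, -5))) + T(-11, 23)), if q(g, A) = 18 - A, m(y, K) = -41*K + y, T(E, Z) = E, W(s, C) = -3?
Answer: 55844/1095 ≈ 50.999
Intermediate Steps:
m(y, K) = y - 41*K
q(j(-7), -33) - 1/((951 + m(32, W(-5, -5))) + T(-11, 23)) = (18 - 1*(-33)) - 1/((951 + (32 - 41*(-3))) - 11) = (18 + 33) - 1/((951 + (32 + 123)) - 11) = 51 - 1/((951 + 155) - 11) = 51 - 1/(1106 - 11) = 51 - 1/1095 = 55844/1095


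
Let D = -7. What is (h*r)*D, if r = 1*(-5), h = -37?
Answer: -1295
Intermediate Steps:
r = -5
(h*r)*D = -37*(-5)*(-7) = 185*(-7) = -1295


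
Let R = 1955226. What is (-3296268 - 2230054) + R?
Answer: -3571096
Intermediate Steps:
(-3296268 - 2230054) + R = (-3296268 - 2230054) + 1955226 = -5526322 + 1955226 = -3571096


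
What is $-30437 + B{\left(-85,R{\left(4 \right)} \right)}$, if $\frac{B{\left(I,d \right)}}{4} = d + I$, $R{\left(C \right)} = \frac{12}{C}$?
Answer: $-30765$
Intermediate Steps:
$B{\left(I,d \right)} = 4 I + 4 d$ ($B{\left(I,d \right)} = 4 \left(d + I\right) = 4 \left(I + d\right) = 4 I + 4 d$)
$-30437 + B{\left(-85,R{\left(4 \right)} \right)} = -30437 + \left(4 \left(-85\right) + 4 \cdot \frac{12}{4}\right) = -30437 - \left(340 - 4 \cdot 12 \cdot \frac{1}{4}\right) = -30437 + \left(-340 + 4 \cdot 3\right) = -30437 + \left(-340 + 12\right) = -30437 - 328 = -30765$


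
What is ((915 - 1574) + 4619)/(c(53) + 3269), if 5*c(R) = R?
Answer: 1100/911 ≈ 1.2075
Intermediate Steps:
c(R) = R/5
((915 - 1574) + 4619)/(c(53) + 3269) = ((915 - 1574) + 4619)/((⅕)*53 + 3269) = (-659 + 4619)/(53/5 + 3269) = 3960/(16398/5) = 3960*(5/16398) = 1100/911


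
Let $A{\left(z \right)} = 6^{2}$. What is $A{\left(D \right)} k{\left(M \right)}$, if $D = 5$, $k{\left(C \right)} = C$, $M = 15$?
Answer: $540$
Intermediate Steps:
$A{\left(z \right)} = 36$
$A{\left(D \right)} k{\left(M \right)} = 36 \cdot 15 = 540$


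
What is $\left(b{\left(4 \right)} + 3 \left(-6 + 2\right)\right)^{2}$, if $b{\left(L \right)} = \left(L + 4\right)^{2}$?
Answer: $2704$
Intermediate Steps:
$b{\left(L \right)} = \left(4 + L\right)^{2}$
$\left(b{\left(4 \right)} + 3 \left(-6 + 2\right)\right)^{2} = \left(\left(4 + 4\right)^{2} + 3 \left(-6 + 2\right)\right)^{2} = \left(8^{2} + 3 \left(-4\right)\right)^{2} = \left(64 - 12\right)^{2} = 52^{2} = 2704$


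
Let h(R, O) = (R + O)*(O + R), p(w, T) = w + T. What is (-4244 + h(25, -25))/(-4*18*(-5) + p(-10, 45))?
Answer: -4244/395 ≈ -10.744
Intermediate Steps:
p(w, T) = T + w
h(R, O) = (O + R)**2 (h(R, O) = (O + R)*(O + R) = (O + R)**2)
(-4244 + h(25, -25))/(-4*18*(-5) + p(-10, 45)) = (-4244 + (-25 + 25)**2)/(-4*18*(-5) + (45 - 10)) = (-4244 + 0**2)/(-72*(-5) + 35) = (-4244 + 0)/(360 + 35) = -4244/395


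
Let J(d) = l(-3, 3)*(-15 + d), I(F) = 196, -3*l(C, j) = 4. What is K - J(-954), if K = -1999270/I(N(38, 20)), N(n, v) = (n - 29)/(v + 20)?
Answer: -160893/14 ≈ -11492.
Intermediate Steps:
N(n, v) = (-29 + n)/(20 + v)
l(C, j) = -4/3 (l(C, j) = -⅓*4 = -4/3)
J(d) = 20 - 4*d/3 (J(d) = -4*(-15 + d)/3 = 20 - 4*d/3)
K = -142805/14 (K = -1999270/196 = -1999270*1/196 = -142805/14 ≈ -10200.)
K - J(-954) = -142805/14 - (20 - 4/3*(-954)) = -142805/14 - (20 + 1272) = -142805/14 - 1*1292 = -142805/14 - 1292 = -160893/14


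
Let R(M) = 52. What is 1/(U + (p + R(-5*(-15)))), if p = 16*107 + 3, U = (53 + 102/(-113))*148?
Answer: 113/1070947 ≈ 0.00010551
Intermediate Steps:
U = 871276/113 (U = (53 + 102*(-1/113))*148 = (53 - 102/113)*148 = (5887/113)*148 = 871276/113 ≈ 7710.4)
p = 1715 (p = 1712 + 3 = 1715)
1/(U + (p + R(-5*(-15)))) = 1/(871276/113 + (1715 + 52)) = 1/(871276/113 + 1767) = 1/(1070947/113) = 113/1070947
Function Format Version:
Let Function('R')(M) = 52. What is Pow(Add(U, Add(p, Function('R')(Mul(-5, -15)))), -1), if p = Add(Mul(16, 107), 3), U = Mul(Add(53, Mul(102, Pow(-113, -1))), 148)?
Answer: Rational(113, 1070947) ≈ 0.00010551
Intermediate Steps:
U = Rational(871276, 113) (U = Mul(Add(53, Mul(102, Rational(-1, 113))), 148) = Mul(Add(53, Rational(-102, 113)), 148) = Mul(Rational(5887, 113), 148) = Rational(871276, 113) ≈ 7710.4)
p = 1715 (p = Add(1712, 3) = 1715)
Pow(Add(U, Add(p, Function('R')(Mul(-5, -15)))), -1) = Pow(Add(Rational(871276, 113), Add(1715, 52)), -1) = Pow(Add(Rational(871276, 113), 1767), -1) = Pow(Rational(1070947, 113), -1) = Rational(113, 1070947)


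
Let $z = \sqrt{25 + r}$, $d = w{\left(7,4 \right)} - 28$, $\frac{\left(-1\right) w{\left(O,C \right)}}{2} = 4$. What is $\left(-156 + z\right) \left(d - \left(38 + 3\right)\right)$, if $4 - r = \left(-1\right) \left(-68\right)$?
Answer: $12012 - 77 i \sqrt{39} \approx 12012.0 - 480.86 i$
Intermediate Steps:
$w{\left(O,C \right)} = -8$ ($w{\left(O,C \right)} = \left(-2\right) 4 = -8$)
$r = -64$ ($r = 4 - \left(-1\right) \left(-68\right) = 4 - 68 = -64$)
$d = -36$ ($d = -8 - 28 = -36$)
$z = i \sqrt{39}$ ($z = \sqrt{25 - 64} = \sqrt{-39} = i \sqrt{39} \approx 6.245 i$)
$\left(-156 + z\right) \left(d - \left(38 + 3\right)\right) = \left(-156 + i \sqrt{39}\right) \left(-36 - \left(38 + 3\right)\right) = \left(-156 + i \sqrt{39}\right) \left(-36 - 41\right) = \left(-156 + i \sqrt{39}\right) \left(-77\right) = 12012 - 77 i \sqrt{39}$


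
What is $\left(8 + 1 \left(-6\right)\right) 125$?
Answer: $250$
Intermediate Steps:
$\left(8 + 1 \left(-6\right)\right) 125 = \left(8 - 6\right) 125 = 2 \cdot 125 = 250$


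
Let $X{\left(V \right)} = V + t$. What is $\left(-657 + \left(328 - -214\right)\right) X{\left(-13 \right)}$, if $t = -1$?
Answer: $1610$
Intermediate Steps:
$X{\left(V \right)} = -1 + V$ ($X{\left(V \right)} = V - 1 = -1 + V$)
$\left(-657 + \left(328 - -214\right)\right) X{\left(-13 \right)} = \left(-657 + \left(328 - -214\right)\right) \left(-1 - 13\right) = \left(-657 + \left(328 + 214\right)\right) \left(-14\right) = \left(-657 + 542\right) \left(-14\right) = \left(-115\right) \left(-14\right) = 1610$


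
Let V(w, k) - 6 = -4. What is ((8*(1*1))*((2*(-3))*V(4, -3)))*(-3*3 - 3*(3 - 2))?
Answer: 1152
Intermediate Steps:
V(w, k) = 2 (V(w, k) = 6 - 4 = 2)
((8*(1*1))*((2*(-3))*V(4, -3)))*(-3*3 - 3*(3 - 2)) = ((8*(1*1))*((2*(-3))*2))*(-3*3 - 3*(3 - 2)) = ((8*1)*(-6*2))*(-9 - 3*1) = (8*(-12))*(-9 - 3) = -96*(-12) = 1152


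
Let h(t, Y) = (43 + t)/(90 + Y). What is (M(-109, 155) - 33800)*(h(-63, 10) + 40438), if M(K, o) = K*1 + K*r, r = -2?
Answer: -6811949599/5 ≈ -1.3624e+9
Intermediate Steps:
h(t, Y) = (43 + t)/(90 + Y)
M(K, o) = -K (M(K, o) = K*1 + K*(-2) = K - 2*K = -K)
(M(-109, 155) - 33800)*(h(-63, 10) + 40438) = (-1*(-109) - 33800)*((43 - 63)/(90 + 10) + 40438) = (109 - 33800)*(-20/100 + 40438) = -33691*((1/100)*(-20) + 40438) = -33691*(-⅕ + 40438) = -33691*202189/5 = -6811949599/5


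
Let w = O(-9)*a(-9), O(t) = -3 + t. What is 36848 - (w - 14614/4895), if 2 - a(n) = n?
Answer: 181031714/4895 ≈ 36983.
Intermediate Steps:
a(n) = 2 - n
w = -132 (w = (-3 - 9)*(2 - 1*(-9)) = -12*(2 + 9) = -12*11 = -132)
36848 - (w - 14614/4895) = 36848 - (-132 - 14614/4895) = 36848 - 1*(-660754/4895) = 36848 + 660754/4895 = 181031714/4895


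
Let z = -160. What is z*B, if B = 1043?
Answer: -166880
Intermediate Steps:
z*B = -160*1043 = -166880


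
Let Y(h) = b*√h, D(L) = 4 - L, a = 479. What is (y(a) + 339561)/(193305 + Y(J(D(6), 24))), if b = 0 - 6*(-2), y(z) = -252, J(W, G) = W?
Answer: 2429263935/1383956419 - 150804*I*√2/1383956419 ≈ 1.7553 - 0.0001541*I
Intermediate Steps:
b = 12 (b = 0 + 12 = 12)
Y(h) = 12*√h
(y(a) + 339561)/(193305 + Y(J(D(6), 24))) = (-252 + 339561)/(193305 + 12*√(4 - 1*6)) = 339309/(193305 + 12*√(4 - 6)) = 339309/(193305 + 12*√(-2)) = 339309/(193305 + 12*(I*√2)) = 339309/(193305 + 12*I*√2)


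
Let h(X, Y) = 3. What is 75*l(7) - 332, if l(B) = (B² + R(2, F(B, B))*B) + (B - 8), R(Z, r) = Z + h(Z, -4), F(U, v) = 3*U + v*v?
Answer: 5893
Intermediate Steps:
F(U, v) = v² + 3*U (F(U, v) = 3*U + v² = v² + 3*U)
R(Z, r) = 3 + Z (R(Z, r) = Z + 3 = 3 + Z)
l(B) = -8 + B² + 6*B (l(B) = (B² + (3 + 2)*B) + (B - 8) = (B² + 5*B) + (-8 + B) = -8 + B² + 6*B)
75*l(7) - 332 = 75*(-8 + 7² + 6*7) - 332 = 75*(-8 + 49 + 42) - 332 = 75*83 - 332 = 6225 - 332 = 5893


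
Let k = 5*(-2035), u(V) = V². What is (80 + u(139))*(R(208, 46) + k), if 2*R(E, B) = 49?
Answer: -393859701/2 ≈ -1.9693e+8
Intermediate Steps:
R(E, B) = 49/2 (R(E, B) = (½)*49 = 49/2)
k = -10175
(80 + u(139))*(R(208, 46) + k) = (80 + 139²)*(49/2 - 10175) = (80 + 19321)*(-20301/2) = 19401*(-20301/2) = -393859701/2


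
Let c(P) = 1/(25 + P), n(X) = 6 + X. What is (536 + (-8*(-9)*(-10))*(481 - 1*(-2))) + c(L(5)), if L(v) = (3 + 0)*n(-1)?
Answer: -13888959/40 ≈ -3.4722e+5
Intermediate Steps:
L(v) = 15 (L(v) = (3 + 0)*(6 - 1) = 3*5 = 15)
(536 + (-8*(-9)*(-10))*(481 - 1*(-2))) + c(L(5)) = (536 + (-8*(-9)*(-10))*(481 - 1*(-2))) + 1/(25 + 15) = (536 + (72*(-10))*(481 + 2)) + 1/40 = (536 - 720*483) + 1/40 = (536 - 347760) + 1/40 = -347224 + 1/40 = -13888959/40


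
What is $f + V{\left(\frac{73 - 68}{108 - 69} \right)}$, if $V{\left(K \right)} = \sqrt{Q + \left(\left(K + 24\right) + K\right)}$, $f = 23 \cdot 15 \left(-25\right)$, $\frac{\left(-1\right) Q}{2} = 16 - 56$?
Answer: $-8625 + \frac{\sqrt{158574}}{39} \approx -8614.8$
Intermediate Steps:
$Q = 80$ ($Q = - 2 \left(16 - 56\right) = \left(-2\right) \left(-40\right) = 80$)
$f = -8625$ ($f = 345 \left(-25\right) = -8625$)
$V{\left(K \right)} = \sqrt{104 + 2 K}$ ($V{\left(K \right)} = \sqrt{80 + \left(\left(K + 24\right) + K\right)} = \sqrt{80 + \left(\left(24 + K\right) + K\right)} = \sqrt{80 + \left(24 + 2 K\right)} = \sqrt{104 + 2 K}$)
$f + V{\left(\frac{73 - 68}{108 - 69} \right)} = -8625 + \sqrt{104 + 2 \frac{73 - 68}{108 - 69}} = -8625 + \sqrt{104 + 2 \cdot \frac{5}{39}} = -8625 + \sqrt{104 + \frac{10}{39}} = -8625 + \sqrt{\frac{4066}{39}} = -8625 + \frac{\sqrt{158574}}{39}$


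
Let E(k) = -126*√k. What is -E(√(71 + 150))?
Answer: 126*221^(¼) ≈ 485.81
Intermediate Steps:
-E(√(71 + 150)) = -(-126)*√(√(71 + 150)) = -(-126)*√(√221) = -(-126)*221^(¼) = 126*221^(¼)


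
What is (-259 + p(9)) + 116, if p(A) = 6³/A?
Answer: -119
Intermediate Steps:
p(A) = 216/A
(-259 + p(9)) + 116 = (-259 + 216/9) + 116 = (-259 + 216*(⅑)) + 116 = (-259 + 24) + 116 = -235 + 116 = -119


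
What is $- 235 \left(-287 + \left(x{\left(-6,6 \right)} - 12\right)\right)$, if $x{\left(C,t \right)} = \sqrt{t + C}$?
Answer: $70265$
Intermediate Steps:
$x{\left(C,t \right)} = \sqrt{C + t}$
$- 235 \left(-287 + \left(x{\left(-6,6 \right)} - 12\right)\right) = - 235 \left(-287 - \left(12 - \sqrt{-6 + 6}\right)\right) = - 235 \left(-287 - \left(12 - \sqrt{0}\right)\right) = - 235 \left(-287 + \left(0 - 12\right)\right) = - 235 \left(-287 - 12\right) = \left(-235\right) \left(-299\right) = 70265$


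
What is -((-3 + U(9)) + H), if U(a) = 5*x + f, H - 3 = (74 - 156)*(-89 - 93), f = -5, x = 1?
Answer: -14924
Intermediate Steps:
H = 14927 (H = 3 + (74 - 156)*(-89 - 93) = 3 - 82*(-182) = 3 + 14924 = 14927)
U(a) = 0 (U(a) = 5*1 - 5 = 5 - 5 = 0)
-((-3 + U(9)) + H) = -((-3 + 0) + 14927) = -(-3 + 14927) = -1*14924 = -14924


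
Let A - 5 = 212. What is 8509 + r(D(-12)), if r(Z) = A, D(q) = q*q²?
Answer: 8726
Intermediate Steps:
A = 217 (A = 5 + 212 = 217)
D(q) = q³
r(Z) = 217
8509 + r(D(-12)) = 8509 + 217 = 8726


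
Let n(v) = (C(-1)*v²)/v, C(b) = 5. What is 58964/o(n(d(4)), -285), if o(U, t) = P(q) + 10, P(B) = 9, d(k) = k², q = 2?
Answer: 58964/19 ≈ 3103.4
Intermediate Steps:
n(v) = 5*v (n(v) = (5*v²)/v = 5*v)
o(U, t) = 19 (o(U, t) = 9 + 10 = 19)
58964/o(n(d(4)), -285) = 58964/19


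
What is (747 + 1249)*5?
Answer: 9980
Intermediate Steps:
(747 + 1249)*5 = 1996*5 = 9980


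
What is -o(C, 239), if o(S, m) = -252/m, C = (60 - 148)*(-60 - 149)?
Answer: 252/239 ≈ 1.0544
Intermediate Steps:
C = 18392 (C = -88*(-209) = 18392)
-o(C, 239) = -(-252)/239 = -1*(-252/239) = 252/239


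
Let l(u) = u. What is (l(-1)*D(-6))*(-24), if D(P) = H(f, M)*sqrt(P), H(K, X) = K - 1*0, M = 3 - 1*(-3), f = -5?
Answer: -120*I*sqrt(6) ≈ -293.94*I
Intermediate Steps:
M = 6 (M = 3 + 3 = 6)
H(K, X) = K (H(K, X) = K + 0 = K)
D(P) = -5*sqrt(P)
(l(-1)*D(-6))*(-24) = -(-5)*sqrt(-6)*(-24) = -(-5)*I*sqrt(6)*(-24) = (5*I*sqrt(6))*(-24) = -120*I*sqrt(6)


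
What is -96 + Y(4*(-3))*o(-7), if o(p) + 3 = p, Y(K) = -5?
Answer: -46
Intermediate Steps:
o(p) = -3 + p
-96 + Y(4*(-3))*o(-7) = -96 - 5*(-3 - 7) = -96 - 5*(-10) = -96 + 50 = -46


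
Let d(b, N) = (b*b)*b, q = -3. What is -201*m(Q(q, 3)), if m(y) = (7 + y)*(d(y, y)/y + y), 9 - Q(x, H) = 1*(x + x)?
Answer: -1061280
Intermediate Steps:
d(b, N) = b³ (d(b, N) = b²*b = b³)
Q(x, H) = 9 - 2*x (Q(x, H) = 9 - (x + x) = 9 - 2*x)
m(y) = (7 + y)*(y + y²) (m(y) = (7 + y)*(y³/y + y) = (7 + y)*(y² + y) = (7 + y)*(y + y²))
-201*m(Q(q, 3)) = -201*(9 - 2*(-3))*(7 + (9 - 2*(-3))² + 8*(9 - 2*(-3))) = -201*(9 + 6)*(7 + (9 + 6)² + 8*(9 + 6)) = -3015*(7 + 15² + 8*15) = -3015*(7 + 225 + 120) = -3015*352 = -201*5280 = -1061280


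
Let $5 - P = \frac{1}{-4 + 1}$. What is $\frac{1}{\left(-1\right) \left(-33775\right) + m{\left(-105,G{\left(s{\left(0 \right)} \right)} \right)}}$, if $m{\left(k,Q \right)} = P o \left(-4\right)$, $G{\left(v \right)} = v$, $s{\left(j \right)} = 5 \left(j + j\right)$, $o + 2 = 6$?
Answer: $\frac{3}{101069} \approx 2.9683 \cdot 10^{-5}$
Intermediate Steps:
$o = 4$ ($o = -2 + 6 = 4$)
$s{\left(j \right)} = 10 j$ ($s{\left(j \right)} = 5 \cdot 2 j = 10 j$)
$P = \frac{16}{3}$ ($P = 5 - \frac{1}{-4 + 1} = 5 - \frac{1}{-3} = 5 - - \frac{1}{3} = 5 + \frac{1}{3} = \frac{16}{3} \approx 5.3333$)
$m{\left(k,Q \right)} = - \frac{256}{3}$ ($m{\left(k,Q \right)} = \frac{16}{3} \cdot 4 \left(-4\right) = \frac{64}{3} \left(-4\right) = - \frac{256}{3}$)
$\frac{1}{\left(-1\right) \left(-33775\right) + m{\left(-105,G{\left(s{\left(0 \right)} \right)} \right)}} = \frac{1}{\left(-1\right) \left(-33775\right) - \frac{256}{3}} = \frac{1}{33775 - \frac{256}{3}} = \frac{1}{\frac{101069}{3}} = \frac{3}{101069}$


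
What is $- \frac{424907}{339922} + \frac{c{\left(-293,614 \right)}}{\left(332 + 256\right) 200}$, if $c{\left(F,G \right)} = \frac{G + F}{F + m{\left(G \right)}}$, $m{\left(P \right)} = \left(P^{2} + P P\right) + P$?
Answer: $- \frac{6282052310077773}{5025588638285600} \approx -1.25$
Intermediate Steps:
$m{\left(P \right)} = P + 2 P^{2}$ ($m{\left(P \right)} = \left(P^{2} + P^{2}\right) + P = 2 P^{2} + P = P + 2 P^{2}$)
$c{\left(F,G \right)} = \frac{F + G}{F + G \left(1 + 2 G\right)}$ ($c{\left(F,G \right)} = \frac{G + F}{F + G \left(1 + 2 G\right)} = \frac{F + G}{F + G \left(1 + 2 G\right)}$)
$- \frac{424907}{339922} + \frac{c{\left(-293,614 \right)}}{\left(332 + 256\right) 200} = - \frac{424907}{339922} + \frac{\frac{1}{-293 + 614 \left(1 + 2 \cdot 614\right)} \left(-293 + 614\right)}{\left(332 + 256\right) 200} = \left(-424907\right) \frac{1}{339922} + \frac{\frac{1}{-293 + 614 \left(1 + 1228\right)} 321}{588 \cdot 200} = - \frac{424907}{339922} + \frac{\frac{1}{-293 + 614 \cdot 1229} \cdot 321}{117600} = - \frac{424907}{339922} + \frac{1}{-293 + 754606} \cdot 321 \cdot \frac{1}{117600} = - \frac{424907}{339922} + \frac{1}{754313} \cdot 321 \cdot \frac{1}{117600} = - \frac{424907}{339922} + \frac{321}{754313} \cdot \frac{1}{117600} = - \frac{424907}{339922} + \frac{107}{29569069600} = - \frac{6282052310077773}{5025588638285600}$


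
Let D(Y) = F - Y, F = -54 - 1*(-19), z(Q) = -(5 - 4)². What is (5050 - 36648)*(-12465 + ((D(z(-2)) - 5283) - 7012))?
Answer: 783440812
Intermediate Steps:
z(Q) = -1 (z(Q) = -1*1² = -1*1 = -1)
F = -35 (F = -54 + 19 = -35)
D(Y) = -35 - Y
(5050 - 36648)*(-12465 + ((D(z(-2)) - 5283) - 7012)) = (5050 - 36648)*(-12465 + (((-35 - 1*(-1)) - 5283) - 7012)) = -31598*(-12465 + (((-35 + 1) - 5283) - 7012)) = -31598*(-12465 + ((-34 - 5283) - 7012)) = -31598*(-12465 + (-5317 - 7012)) = -31598*(-12465 - 12329) = -31598*(-24794) = 783440812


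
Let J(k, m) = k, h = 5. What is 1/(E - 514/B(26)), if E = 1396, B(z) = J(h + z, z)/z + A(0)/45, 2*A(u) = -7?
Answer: 326/304751 ≈ 0.0010697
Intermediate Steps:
A(u) = -7/2 (A(u) = (½)*(-7) = -7/2)
B(z) = -7/90 + (5 + z)/z (B(z) = (5 + z)/z - 7/2/45 = (5 + z)/z - 7/2*1/45 = (5 + z)/z - 7/90 = -7/90 + (5 + z)/z)
1/(E - 514/B(26)) = 1/(1396 - 514/(83/90 + 5/26)) = 1/(1396 - 514/652/585) = 1/(1396 - 514*585/652) = 1/(1396 - 150345/326) = 1/(304751/326) = 326/304751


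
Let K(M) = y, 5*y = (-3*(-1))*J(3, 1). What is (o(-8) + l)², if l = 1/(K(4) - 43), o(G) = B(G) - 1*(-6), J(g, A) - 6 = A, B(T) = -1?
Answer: 931225/37636 ≈ 24.743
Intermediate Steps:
J(g, A) = 6 + A
y = 21/5 (y = ((-3*(-1))*(6 + 1))/5 = (3*7)/5 = (⅕)*21 = 21/5 ≈ 4.2000)
K(M) = 21/5
o(G) = 5 (o(G) = -1 - 1*(-6) = -1 + 6 = 5)
l = -5/194 (l = 1/(21/5 - 43) = 1/(-194/5) = -5/194 ≈ -0.025773)
(o(-8) + l)² = (5 - 5/194)² = (965/194)² = 931225/37636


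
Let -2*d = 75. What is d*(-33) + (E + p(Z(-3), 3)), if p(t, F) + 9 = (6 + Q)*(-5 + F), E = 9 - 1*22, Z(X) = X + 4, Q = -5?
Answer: 2427/2 ≈ 1213.5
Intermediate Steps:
d = -75/2 (d = -½*75 = -75/2 ≈ -37.500)
Z(X) = 4 + X
E = -13 (E = 9 - 22 = -13)
p(t, F) = -14 + F (p(t, F) = -9 + (6 - 5)*(-5 + F) = -9 + 1*(-5 + F) = -9 + (-5 + F) = -14 + F)
d*(-33) + (E + p(Z(-3), 3)) = -75/2*(-33) + (-13 + (-14 + 3)) = 2475/2 + (-13 - 11) = 2475/2 - 24 = 2427/2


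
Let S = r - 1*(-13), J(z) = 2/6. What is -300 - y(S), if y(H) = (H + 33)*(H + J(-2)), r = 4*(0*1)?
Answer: -2740/3 ≈ -913.33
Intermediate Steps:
r = 0 (r = 4*0 = 0)
J(z) = 1/3 (J(z) = 2*(1/6) = 1/3)
S = 13 (S = 0 - 1*(-13) = 0 + 13 = 13)
y(H) = (33 + H)*(1/3 + H) (y(H) = (H + 33)*(H + 1/3) = (33 + H)*(1/3 + H))
-300 - y(S) = -300 - (11 + 13**2 + (100/3)*13) = -300 - (11 + 169 + 1300/3) = -300 - 1*1840/3 = -300 - 1840/3 = -2740/3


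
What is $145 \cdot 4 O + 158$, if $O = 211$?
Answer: $122538$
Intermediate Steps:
$145 \cdot 4 O + 158 = 145 \cdot 4 \cdot 211 + 158 = 580 \cdot 211 + 158 = 122380 + 158 = 122538$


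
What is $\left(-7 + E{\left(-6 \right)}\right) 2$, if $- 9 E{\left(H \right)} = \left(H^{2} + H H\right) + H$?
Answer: $- \frac{86}{3} \approx -28.667$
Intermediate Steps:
$E{\left(H \right)} = - \frac{2 H^{2}}{9} - \frac{H}{9}$ ($E{\left(H \right)} = - \frac{\left(H^{2} + H H\right) + H}{9} = - \frac{\left(H^{2} + H^{2}\right) + H}{9} = - \frac{2 H^{2} + H}{9} = - \frac{H + 2 H^{2}}{9} = - \frac{2 H^{2}}{9} - \frac{H}{9}$)
$\left(-7 + E{\left(-6 \right)}\right) 2 = \left(-7 - - \frac{2 \left(1 + 2 \left(-6\right)\right)}{3}\right) 2 = \left(-7 - - \frac{2 \left(1 - 12\right)}{3}\right) 2 = \left(-7 - \left(- \frac{2}{3}\right) \left(-11\right)\right) 2 = \left(-7 - \frac{22}{3}\right) 2 = \left(- \frac{43}{3}\right) 2 = - \frac{86}{3}$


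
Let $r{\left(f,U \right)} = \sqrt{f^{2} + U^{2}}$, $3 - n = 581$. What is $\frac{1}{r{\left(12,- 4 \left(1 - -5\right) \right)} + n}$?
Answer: $- \frac{289}{166682} - \frac{3 \sqrt{5}}{83341} \approx -0.0018143$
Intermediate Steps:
$n = -578$ ($n = 3 - 581 = -578$)
$r{\left(f,U \right)} = \sqrt{U^{2} + f^{2}}$
$\frac{1}{r{\left(12,- 4 \left(1 - -5\right) \right)} + n} = \frac{1}{\sqrt{\left(- 4 \left(1 - -5\right)\right)^{2} + 12^{2}} - 578} = \frac{1}{\sqrt{\left(- 4 \left(1 + 5\right)\right)^{2} + 144} - 578} = \frac{1}{\sqrt{\left(\left(-4\right) 6\right)^{2} + 144} - 578} = \frac{1}{\sqrt{\left(-24\right)^{2} + 144} - 578} = \frac{1}{\sqrt{576 + 144} - 578} = \frac{1}{\sqrt{720} - 578} = \frac{1}{12 \sqrt{5} - 578} = \frac{1}{-578 + 12 \sqrt{5}}$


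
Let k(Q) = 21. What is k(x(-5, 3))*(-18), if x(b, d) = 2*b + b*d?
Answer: -378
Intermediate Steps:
k(x(-5, 3))*(-18) = 21*(-18) = -378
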